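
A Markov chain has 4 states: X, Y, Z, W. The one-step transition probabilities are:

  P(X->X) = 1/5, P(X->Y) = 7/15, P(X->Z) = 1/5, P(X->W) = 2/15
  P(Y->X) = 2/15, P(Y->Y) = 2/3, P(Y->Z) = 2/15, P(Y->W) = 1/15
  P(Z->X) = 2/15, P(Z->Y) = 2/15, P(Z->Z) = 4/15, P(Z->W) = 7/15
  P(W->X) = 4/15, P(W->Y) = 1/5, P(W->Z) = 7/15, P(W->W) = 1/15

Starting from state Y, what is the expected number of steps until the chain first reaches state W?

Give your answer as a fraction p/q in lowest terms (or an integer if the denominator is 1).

Answer: 1365/194

Derivation:
Let h_i = expected steps to first reach W from state i.
Boundary: h_W = 0.
First-step equations for the other states:
  h_X = 1 + 1/5*h_X + 7/15*h_Y + 1/5*h_Z + 2/15*h_W
  h_Y = 1 + 2/15*h_X + 2/3*h_Y + 2/15*h_Z + 1/15*h_W
  h_Z = 1 + 2/15*h_X + 2/15*h_Y + 4/15*h_Z + 7/15*h_W

Substituting h_W = 0 and rearranging gives the linear system (I - Q) h = 1:
  [4/5, -7/15, -1/5] . (h_X, h_Y, h_Z) = 1
  [-2/15, 1/3, -2/15] . (h_X, h_Y, h_Z) = 1
  [-2/15, -2/15, 11/15] . (h_X, h_Y, h_Z) = 1

Solving yields:
  h_X = 2445/388
  h_Y = 1365/194
  h_Z = 735/194

Starting state is Y, so the expected hitting time is h_Y = 1365/194.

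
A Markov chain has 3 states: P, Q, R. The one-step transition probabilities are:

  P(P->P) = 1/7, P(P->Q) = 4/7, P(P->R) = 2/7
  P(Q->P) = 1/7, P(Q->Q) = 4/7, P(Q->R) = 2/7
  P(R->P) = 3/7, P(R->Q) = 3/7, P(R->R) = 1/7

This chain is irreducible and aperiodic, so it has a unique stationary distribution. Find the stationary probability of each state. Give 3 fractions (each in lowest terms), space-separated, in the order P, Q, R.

Answer: 3/14 15/28 1/4

Derivation:
The stationary distribution satisfies pi = pi * P, i.e.:
  pi_P = 1/7*pi_P + 1/7*pi_Q + 3/7*pi_R
  pi_Q = 4/7*pi_P + 4/7*pi_Q + 3/7*pi_R
  pi_R = 2/7*pi_P + 2/7*pi_Q + 1/7*pi_R
with normalization: pi_P + pi_Q + pi_R = 1.

Using the first 2 balance equations plus normalization, the linear system A*pi = b is:
  [-6/7, 1/7, 3/7] . pi = 0
  [4/7, -3/7, 3/7] . pi = 0
  [1, 1, 1] . pi = 1

Solving yields:
  pi_P = 3/14
  pi_Q = 15/28
  pi_R = 1/4

Verification (pi * P):
  3/14*1/7 + 15/28*1/7 + 1/4*3/7 = 3/14 = pi_P  (ok)
  3/14*4/7 + 15/28*4/7 + 1/4*3/7 = 15/28 = pi_Q  (ok)
  3/14*2/7 + 15/28*2/7 + 1/4*1/7 = 1/4 = pi_R  (ok)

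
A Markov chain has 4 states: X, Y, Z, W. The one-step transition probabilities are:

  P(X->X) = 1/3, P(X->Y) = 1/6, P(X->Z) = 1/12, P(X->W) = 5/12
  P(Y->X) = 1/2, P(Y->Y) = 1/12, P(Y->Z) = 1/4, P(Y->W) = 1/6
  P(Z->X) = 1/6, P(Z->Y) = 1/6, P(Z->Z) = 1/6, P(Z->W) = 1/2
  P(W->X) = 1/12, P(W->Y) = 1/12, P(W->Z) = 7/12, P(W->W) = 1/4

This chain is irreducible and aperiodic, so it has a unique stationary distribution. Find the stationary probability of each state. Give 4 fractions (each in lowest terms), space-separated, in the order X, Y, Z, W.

The stationary distribution satisfies pi = pi * P, i.e.:
  pi_X = 1/3*pi_X + 1/2*pi_Y + 1/6*pi_Z + 1/12*pi_W
  pi_Y = 1/6*pi_X + 1/12*pi_Y + 1/6*pi_Z + 1/12*pi_W
  pi_Z = 1/12*pi_X + 1/4*pi_Y + 1/6*pi_Z + 7/12*pi_W
  pi_W = 5/12*pi_X + 1/6*pi_Y + 1/2*pi_Z + 1/4*pi_W
with normalization: pi_X + pi_Y + pi_Z + pi_W = 1.

Using the first 3 balance equations plus normalization, the linear system A*pi = b is:
  [-2/3, 1/2, 1/6, 1/12] . pi = 0
  [1/6, -11/12, 1/6, 1/12] . pi = 0
  [1/12, 1/4, -5/6, 7/12] . pi = 0
  [1, 1, 1, 1] . pi = 1

Solving yields:
  pi_X = 136/631
  pi_Y = 80/631
  pi_Z = 193/631
  pi_W = 222/631

Verification (pi * P):
  136/631*1/3 + 80/631*1/2 + 193/631*1/6 + 222/631*1/12 = 136/631 = pi_X  (ok)
  136/631*1/6 + 80/631*1/12 + 193/631*1/6 + 222/631*1/12 = 80/631 = pi_Y  (ok)
  136/631*1/12 + 80/631*1/4 + 193/631*1/6 + 222/631*7/12 = 193/631 = pi_Z  (ok)
  136/631*5/12 + 80/631*1/6 + 193/631*1/2 + 222/631*1/4 = 222/631 = pi_W  (ok)

Answer: 136/631 80/631 193/631 222/631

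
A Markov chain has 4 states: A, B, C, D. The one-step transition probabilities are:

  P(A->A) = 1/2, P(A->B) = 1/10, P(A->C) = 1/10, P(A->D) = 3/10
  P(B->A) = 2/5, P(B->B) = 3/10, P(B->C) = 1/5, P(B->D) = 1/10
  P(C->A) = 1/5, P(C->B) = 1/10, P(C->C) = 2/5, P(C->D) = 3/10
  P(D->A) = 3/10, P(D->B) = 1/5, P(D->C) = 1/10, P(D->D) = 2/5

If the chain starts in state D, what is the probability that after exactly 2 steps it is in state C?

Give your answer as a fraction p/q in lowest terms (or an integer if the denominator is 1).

Computing P^2 by repeated multiplication:
P^1 =
  A: [1/2, 1/10, 1/10, 3/10]
  B: [2/5, 3/10, 1/5, 1/10]
  C: [1/5, 1/10, 2/5, 3/10]
  D: [3/10, 1/5, 1/10, 2/5]
P^2 =
  A: [2/5, 3/20, 7/50, 31/100]
  B: [39/100, 17/100, 19/100, 1/4]
  C: [31/100, 3/20, 23/100, 31/100]
  D: [37/100, 9/50, 3/20, 3/10]

(P^2)[D -> C] = 3/20

Answer: 3/20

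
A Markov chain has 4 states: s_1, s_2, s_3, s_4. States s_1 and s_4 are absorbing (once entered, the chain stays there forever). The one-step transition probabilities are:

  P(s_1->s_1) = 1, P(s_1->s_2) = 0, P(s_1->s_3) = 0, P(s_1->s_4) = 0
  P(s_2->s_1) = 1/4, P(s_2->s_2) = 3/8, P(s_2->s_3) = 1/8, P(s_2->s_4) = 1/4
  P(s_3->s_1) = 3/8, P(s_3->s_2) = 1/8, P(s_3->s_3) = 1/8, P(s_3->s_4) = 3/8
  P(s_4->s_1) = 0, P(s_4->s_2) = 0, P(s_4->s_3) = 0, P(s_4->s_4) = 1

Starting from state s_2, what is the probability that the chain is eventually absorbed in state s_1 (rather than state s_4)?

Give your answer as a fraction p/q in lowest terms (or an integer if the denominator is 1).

Answer: 1/2

Derivation:
Let a_i = P(absorbed in s_1 | start in state i).
Boundary conditions: a_s_1 = 1, a_s_4 = 0.
For each transient state i, a_i = sum_j P(i->j) * a_j:
  a_s_2 = 1/4*a_s_1 + 3/8*a_s_2 + 1/8*a_s_3 + 1/4*a_s_4
  a_s_3 = 3/8*a_s_1 + 1/8*a_s_2 + 1/8*a_s_3 + 3/8*a_s_4

Substituting a_s_1 = 1 and a_s_4 = 0, rearrange to (I - Q) a = r where r[i] = P(i -> s_1):
  [5/8, -1/8] . (a_s_2, a_s_3) = 1/4
  [-1/8, 7/8] . (a_s_2, a_s_3) = 3/8

Solving yields:
  a_s_2 = 1/2
  a_s_3 = 1/2

Starting state is s_2, so the absorption probability is a_s_2 = 1/2.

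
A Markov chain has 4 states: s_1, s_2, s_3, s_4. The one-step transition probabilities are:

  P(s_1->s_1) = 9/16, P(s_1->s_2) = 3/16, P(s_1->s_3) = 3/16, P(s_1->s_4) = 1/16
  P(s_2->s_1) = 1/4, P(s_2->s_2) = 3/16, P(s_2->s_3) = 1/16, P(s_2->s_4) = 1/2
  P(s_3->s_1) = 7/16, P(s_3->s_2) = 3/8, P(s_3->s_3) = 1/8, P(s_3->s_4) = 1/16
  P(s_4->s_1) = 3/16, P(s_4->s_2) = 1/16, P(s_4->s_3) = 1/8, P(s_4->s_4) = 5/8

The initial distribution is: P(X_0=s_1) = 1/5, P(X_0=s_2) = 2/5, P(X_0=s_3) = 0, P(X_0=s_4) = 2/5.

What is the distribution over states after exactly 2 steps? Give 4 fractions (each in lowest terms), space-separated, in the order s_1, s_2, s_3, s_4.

Propagating the distribution step by step (d_{t+1} = d_t * P):
d_0 = (s_1=1/5, s_2=2/5, s_3=0, s_4=2/5)
  d_1[s_1] = 1/5*9/16 + 2/5*1/4 + 0*7/16 + 2/5*3/16 = 23/80
  d_1[s_2] = 1/5*3/16 + 2/5*3/16 + 0*3/8 + 2/5*1/16 = 11/80
  d_1[s_3] = 1/5*3/16 + 2/5*1/16 + 0*1/8 + 2/5*1/8 = 9/80
  d_1[s_4] = 1/5*1/16 + 2/5*1/2 + 0*1/16 + 2/5*5/8 = 37/80
d_1 = (s_1=23/80, s_2=11/80, s_3=9/80, s_4=37/80)
  d_2[s_1] = 23/80*9/16 + 11/80*1/4 + 9/80*7/16 + 37/80*3/16 = 85/256
  d_2[s_2] = 23/80*3/16 + 11/80*3/16 + 9/80*3/8 + 37/80*1/16 = 193/1280
  d_2[s_3] = 23/80*3/16 + 11/80*1/16 + 9/80*1/8 + 37/80*1/8 = 43/320
  d_2[s_4] = 23/80*1/16 + 11/80*1/2 + 9/80*1/16 + 37/80*5/8 = 49/128
d_2 = (s_1=85/256, s_2=193/1280, s_3=43/320, s_4=49/128)

Answer: 85/256 193/1280 43/320 49/128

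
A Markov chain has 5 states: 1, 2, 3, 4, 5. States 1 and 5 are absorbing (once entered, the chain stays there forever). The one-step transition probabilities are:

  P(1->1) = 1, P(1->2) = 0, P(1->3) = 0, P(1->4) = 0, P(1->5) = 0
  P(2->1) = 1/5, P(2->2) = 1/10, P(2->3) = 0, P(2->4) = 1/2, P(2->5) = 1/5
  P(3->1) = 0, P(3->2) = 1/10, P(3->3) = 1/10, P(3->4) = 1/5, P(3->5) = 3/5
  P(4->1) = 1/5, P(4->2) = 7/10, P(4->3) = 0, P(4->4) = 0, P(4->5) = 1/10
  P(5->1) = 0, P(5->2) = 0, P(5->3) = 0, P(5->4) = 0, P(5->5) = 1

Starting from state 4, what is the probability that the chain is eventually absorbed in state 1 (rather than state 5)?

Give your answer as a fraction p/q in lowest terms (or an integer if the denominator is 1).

Let a_i = P(absorbed in 1 | start in state i).
Boundary conditions: a_1 = 1, a_5 = 0.
For each transient state i, a_i = sum_j P(i->j) * a_j:
  a_2 = 1/5*a_1 + 1/10*a_2 + 0*a_3 + 1/2*a_4 + 1/5*a_5
  a_3 = 0*a_1 + 1/10*a_2 + 1/10*a_3 + 1/5*a_4 + 3/5*a_5
  a_4 = 1/5*a_1 + 7/10*a_2 + 0*a_3 + 0*a_4 + 1/10*a_5

Substituting a_1 = 1 and a_5 = 0, rearrange to (I - Q) a = r where r[i] = P(i -> 1):
  [9/10, 0, -1/2] . (a_2, a_3, a_4) = 1/5
  [-1/10, 9/10, -1/5] . (a_2, a_3, a_4) = 0
  [-7/10, 0, 1] . (a_2, a_3, a_4) = 1/5

Solving yields:
  a_2 = 6/11
  a_3 = 94/495
  a_4 = 32/55

Starting state is 4, so the absorption probability is a_4 = 32/55.

Answer: 32/55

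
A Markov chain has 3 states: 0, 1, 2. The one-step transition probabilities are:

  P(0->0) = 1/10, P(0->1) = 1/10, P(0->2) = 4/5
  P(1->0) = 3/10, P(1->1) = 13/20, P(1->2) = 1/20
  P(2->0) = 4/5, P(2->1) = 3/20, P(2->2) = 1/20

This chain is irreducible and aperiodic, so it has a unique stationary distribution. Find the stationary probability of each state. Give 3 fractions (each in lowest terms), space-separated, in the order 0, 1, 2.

The stationary distribution satisfies pi = pi * P, i.e.:
  pi_0 = 1/10*pi_0 + 3/10*pi_1 + 4/5*pi_2
  pi_1 = 1/10*pi_0 + 13/20*pi_1 + 3/20*pi_2
  pi_2 = 4/5*pi_0 + 1/20*pi_1 + 1/20*pi_2
with normalization: pi_0 + pi_1 + pi_2 = 1.

Using the first 2 balance equations plus normalization, the linear system A*pi = b is:
  [-9/10, 3/10, 4/5] . pi = 0
  [1/10, -7/20, 3/20] . pi = 0
  [1, 1, 1] . pi = 1

Solving yields:
  pi_0 = 13/33
  pi_1 = 43/165
  pi_2 = 19/55

Verification (pi * P):
  13/33*1/10 + 43/165*3/10 + 19/55*4/5 = 13/33 = pi_0  (ok)
  13/33*1/10 + 43/165*13/20 + 19/55*3/20 = 43/165 = pi_1  (ok)
  13/33*4/5 + 43/165*1/20 + 19/55*1/20 = 19/55 = pi_2  (ok)

Answer: 13/33 43/165 19/55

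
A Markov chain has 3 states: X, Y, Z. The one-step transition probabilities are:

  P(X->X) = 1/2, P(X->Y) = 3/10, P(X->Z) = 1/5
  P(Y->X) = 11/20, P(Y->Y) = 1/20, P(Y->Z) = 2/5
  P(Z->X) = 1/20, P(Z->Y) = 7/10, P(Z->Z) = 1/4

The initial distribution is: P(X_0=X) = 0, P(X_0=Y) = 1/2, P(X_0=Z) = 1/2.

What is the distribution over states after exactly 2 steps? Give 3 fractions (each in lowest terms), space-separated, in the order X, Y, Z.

Answer: 149/400 269/800 233/800

Derivation:
Propagating the distribution step by step (d_{t+1} = d_t * P):
d_0 = (X=0, Y=1/2, Z=1/2)
  d_1[X] = 0*1/2 + 1/2*11/20 + 1/2*1/20 = 3/10
  d_1[Y] = 0*3/10 + 1/2*1/20 + 1/2*7/10 = 3/8
  d_1[Z] = 0*1/5 + 1/2*2/5 + 1/2*1/4 = 13/40
d_1 = (X=3/10, Y=3/8, Z=13/40)
  d_2[X] = 3/10*1/2 + 3/8*11/20 + 13/40*1/20 = 149/400
  d_2[Y] = 3/10*3/10 + 3/8*1/20 + 13/40*7/10 = 269/800
  d_2[Z] = 3/10*1/5 + 3/8*2/5 + 13/40*1/4 = 233/800
d_2 = (X=149/400, Y=269/800, Z=233/800)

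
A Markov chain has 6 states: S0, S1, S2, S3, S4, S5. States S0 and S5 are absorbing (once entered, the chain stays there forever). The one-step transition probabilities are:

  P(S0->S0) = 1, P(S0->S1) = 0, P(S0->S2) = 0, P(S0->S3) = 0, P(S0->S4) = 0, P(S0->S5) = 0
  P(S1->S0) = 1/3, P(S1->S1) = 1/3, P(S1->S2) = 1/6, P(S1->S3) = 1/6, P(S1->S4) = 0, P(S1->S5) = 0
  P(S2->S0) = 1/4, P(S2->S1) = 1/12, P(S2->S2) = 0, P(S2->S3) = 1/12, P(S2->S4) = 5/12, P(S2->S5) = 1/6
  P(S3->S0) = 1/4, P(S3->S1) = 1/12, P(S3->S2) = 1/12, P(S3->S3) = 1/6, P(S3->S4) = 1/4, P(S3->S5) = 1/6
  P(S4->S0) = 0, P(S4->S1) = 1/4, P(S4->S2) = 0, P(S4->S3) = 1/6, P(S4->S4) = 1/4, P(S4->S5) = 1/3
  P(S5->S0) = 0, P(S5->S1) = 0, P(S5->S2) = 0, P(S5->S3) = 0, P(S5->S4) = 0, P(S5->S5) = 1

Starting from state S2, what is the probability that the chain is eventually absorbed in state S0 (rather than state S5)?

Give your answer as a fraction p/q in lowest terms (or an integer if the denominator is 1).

Let a_i = P(absorbed in S0 | start in state i).
Boundary conditions: a_S0 = 1, a_S5 = 0.
For each transient state i, a_i = sum_j P(i->j) * a_j:
  a_S1 = 1/3*a_S0 + 1/3*a_S1 + 1/6*a_S2 + 1/6*a_S3 + 0*a_S4 + 0*a_S5
  a_S2 = 1/4*a_S0 + 1/12*a_S1 + 0*a_S2 + 1/12*a_S3 + 5/12*a_S4 + 1/6*a_S5
  a_S3 = 1/4*a_S0 + 1/12*a_S1 + 1/12*a_S2 + 1/6*a_S3 + 1/4*a_S4 + 1/6*a_S5
  a_S4 = 0*a_S0 + 1/4*a_S1 + 0*a_S2 + 1/6*a_S3 + 1/4*a_S4 + 1/3*a_S5

Substituting a_S0 = 1 and a_S5 = 0, rearrange to (I - Q) a = r where r[i] = P(i -> S0):
  [2/3, -1/6, -1/6, 0] . (a_S1, a_S2, a_S3, a_S4) = 1/3
  [-1/12, 1, -1/12, -5/12] . (a_S1, a_S2, a_S3, a_S4) = 1/4
  [-1/12, -1/12, 5/6, -1/4] . (a_S1, a_S2, a_S3, a_S4) = 1/4
  [-1/4, 0, -1/6, 3/4] . (a_S1, a_S2, a_S3, a_S4) = 0

Solving yields:
  a_S1 = 1319/1727
  a_S2 = 889/1727
  a_S3 = 933/1727
  a_S4 = 647/1727

Starting state is S2, so the absorption probability is a_S2 = 889/1727.

Answer: 889/1727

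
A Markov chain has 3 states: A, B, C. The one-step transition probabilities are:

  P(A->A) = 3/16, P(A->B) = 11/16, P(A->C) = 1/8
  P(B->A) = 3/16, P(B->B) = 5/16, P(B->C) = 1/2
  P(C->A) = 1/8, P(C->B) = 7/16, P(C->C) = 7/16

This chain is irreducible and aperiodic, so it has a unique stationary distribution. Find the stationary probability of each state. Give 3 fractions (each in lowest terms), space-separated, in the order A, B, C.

The stationary distribution satisfies pi = pi * P, i.e.:
  pi_A = 3/16*pi_A + 3/16*pi_B + 1/8*pi_C
  pi_B = 11/16*pi_A + 5/16*pi_B + 7/16*pi_C
  pi_C = 1/8*pi_A + 1/2*pi_B + 7/16*pi_C
with normalization: pi_A + pi_B + pi_C = 1.

Using the first 2 balance equations plus normalization, the linear system A*pi = b is:
  [-13/16, 3/16, 1/8] . pi = 0
  [11/16, -11/16, 7/16] . pi = 0
  [1, 1, 1] . pi = 1

Solving yields:
  pi_A = 43/266
  pi_B = 113/266
  pi_C = 55/133

Verification (pi * P):
  43/266*3/16 + 113/266*3/16 + 55/133*1/8 = 43/266 = pi_A  (ok)
  43/266*11/16 + 113/266*5/16 + 55/133*7/16 = 113/266 = pi_B  (ok)
  43/266*1/8 + 113/266*1/2 + 55/133*7/16 = 55/133 = pi_C  (ok)

Answer: 43/266 113/266 55/133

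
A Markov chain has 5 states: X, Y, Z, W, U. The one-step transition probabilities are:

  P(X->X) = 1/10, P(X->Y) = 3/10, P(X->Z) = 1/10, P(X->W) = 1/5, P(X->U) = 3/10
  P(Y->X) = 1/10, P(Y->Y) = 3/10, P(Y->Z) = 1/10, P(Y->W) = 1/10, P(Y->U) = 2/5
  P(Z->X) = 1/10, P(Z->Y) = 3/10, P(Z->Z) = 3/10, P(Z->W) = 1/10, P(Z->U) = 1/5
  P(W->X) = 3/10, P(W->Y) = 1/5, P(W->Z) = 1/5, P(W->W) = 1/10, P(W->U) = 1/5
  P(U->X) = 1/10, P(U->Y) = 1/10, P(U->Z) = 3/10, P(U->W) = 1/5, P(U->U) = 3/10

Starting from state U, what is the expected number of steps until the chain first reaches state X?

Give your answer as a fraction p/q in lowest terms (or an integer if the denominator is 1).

Let h_i = expected steps to first reach X from state i.
Boundary: h_X = 0.
First-step equations for the other states:
  h_Y = 1 + 1/10*h_X + 3/10*h_Y + 1/10*h_Z + 1/10*h_W + 2/5*h_U
  h_Z = 1 + 1/10*h_X + 3/10*h_Y + 3/10*h_Z + 1/10*h_W + 1/5*h_U
  h_W = 1 + 3/10*h_X + 1/5*h_Y + 1/5*h_Z + 1/10*h_W + 1/5*h_U
  h_U = 1 + 1/10*h_X + 1/10*h_Y + 3/10*h_Z + 1/5*h_W + 3/10*h_U

Substituting h_X = 0 and rearranging gives the linear system (I - Q) h = 1:
  [7/10, -1/10, -1/10, -2/5] . (h_Y, h_Z, h_W, h_U) = 1
  [-3/10, 7/10, -1/10, -1/5] . (h_Y, h_Z, h_W, h_U) = 1
  [-1/5, -1/5, 9/10, -1/5] . (h_Y, h_Z, h_W, h_U) = 1
  [-1/10, -3/10, -1/5, 7/10] . (h_Y, h_Z, h_W, h_U) = 1

Solving yields:
  h_Y = 4690/591
  h_Z = 1570/197
  h_W = 3770/591
  h_U = 4610/591

Starting state is U, so the expected hitting time is h_U = 4610/591.

Answer: 4610/591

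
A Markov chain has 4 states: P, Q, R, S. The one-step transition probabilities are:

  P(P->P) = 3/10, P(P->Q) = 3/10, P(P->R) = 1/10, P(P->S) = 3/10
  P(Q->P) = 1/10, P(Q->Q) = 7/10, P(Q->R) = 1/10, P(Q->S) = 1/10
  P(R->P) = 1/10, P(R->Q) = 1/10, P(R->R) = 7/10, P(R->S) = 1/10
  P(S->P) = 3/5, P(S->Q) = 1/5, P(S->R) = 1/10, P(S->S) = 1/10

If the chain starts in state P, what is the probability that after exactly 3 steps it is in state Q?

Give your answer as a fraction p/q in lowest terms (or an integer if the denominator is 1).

Computing P^3 by repeated multiplication:
P^1 =
  P: [3/10, 3/10, 1/10, 3/10]
  Q: [1/10, 7/10, 1/10, 1/10]
  R: [1/10, 1/10, 7/10, 1/10]
  S: [3/5, 1/5, 1/10, 1/10]
P^2 =
  P: [31/100, 37/100, 4/25, 4/25]
  Q: [17/100, 11/20, 4/25, 3/25]
  R: [17/100, 19/100, 13/25, 3/25]
  S: [27/100, 7/20, 4/25, 11/50]
P^3 =
  P: [121/500, 2/5, 49/250, 81/500]
  Q: [97/500, 119/250, 49/250, 67/500]
  R: [97/500, 13/50, 103/250, 67/500]
  S: [33/125, 193/500, 49/250, 77/500]

(P^3)[P -> Q] = 2/5

Answer: 2/5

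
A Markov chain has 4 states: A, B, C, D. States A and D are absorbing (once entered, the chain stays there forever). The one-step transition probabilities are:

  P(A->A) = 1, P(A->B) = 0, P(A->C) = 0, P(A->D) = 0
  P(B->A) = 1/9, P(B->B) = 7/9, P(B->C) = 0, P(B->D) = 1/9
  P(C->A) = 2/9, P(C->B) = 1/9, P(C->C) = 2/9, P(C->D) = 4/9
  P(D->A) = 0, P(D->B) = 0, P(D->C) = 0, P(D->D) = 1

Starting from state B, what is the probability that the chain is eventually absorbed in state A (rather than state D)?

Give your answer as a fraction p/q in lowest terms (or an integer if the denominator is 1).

Answer: 1/2

Derivation:
Let a_i = P(absorbed in A | start in state i).
Boundary conditions: a_A = 1, a_D = 0.
For each transient state i, a_i = sum_j P(i->j) * a_j:
  a_B = 1/9*a_A + 7/9*a_B + 0*a_C + 1/9*a_D
  a_C = 2/9*a_A + 1/9*a_B + 2/9*a_C + 4/9*a_D

Substituting a_A = 1 and a_D = 0, rearrange to (I - Q) a = r where r[i] = P(i -> A):
  [2/9, 0] . (a_B, a_C) = 1/9
  [-1/9, 7/9] . (a_B, a_C) = 2/9

Solving yields:
  a_B = 1/2
  a_C = 5/14

Starting state is B, so the absorption probability is a_B = 1/2.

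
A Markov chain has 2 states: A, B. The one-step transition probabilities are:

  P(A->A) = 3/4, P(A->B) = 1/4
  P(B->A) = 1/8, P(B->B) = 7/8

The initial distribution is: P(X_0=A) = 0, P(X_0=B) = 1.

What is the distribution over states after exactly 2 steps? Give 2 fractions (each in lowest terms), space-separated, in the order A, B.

Answer: 13/64 51/64

Derivation:
Propagating the distribution step by step (d_{t+1} = d_t * P):
d_0 = (A=0, B=1)
  d_1[A] = 0*3/4 + 1*1/8 = 1/8
  d_1[B] = 0*1/4 + 1*7/8 = 7/8
d_1 = (A=1/8, B=7/8)
  d_2[A] = 1/8*3/4 + 7/8*1/8 = 13/64
  d_2[B] = 1/8*1/4 + 7/8*7/8 = 51/64
d_2 = (A=13/64, B=51/64)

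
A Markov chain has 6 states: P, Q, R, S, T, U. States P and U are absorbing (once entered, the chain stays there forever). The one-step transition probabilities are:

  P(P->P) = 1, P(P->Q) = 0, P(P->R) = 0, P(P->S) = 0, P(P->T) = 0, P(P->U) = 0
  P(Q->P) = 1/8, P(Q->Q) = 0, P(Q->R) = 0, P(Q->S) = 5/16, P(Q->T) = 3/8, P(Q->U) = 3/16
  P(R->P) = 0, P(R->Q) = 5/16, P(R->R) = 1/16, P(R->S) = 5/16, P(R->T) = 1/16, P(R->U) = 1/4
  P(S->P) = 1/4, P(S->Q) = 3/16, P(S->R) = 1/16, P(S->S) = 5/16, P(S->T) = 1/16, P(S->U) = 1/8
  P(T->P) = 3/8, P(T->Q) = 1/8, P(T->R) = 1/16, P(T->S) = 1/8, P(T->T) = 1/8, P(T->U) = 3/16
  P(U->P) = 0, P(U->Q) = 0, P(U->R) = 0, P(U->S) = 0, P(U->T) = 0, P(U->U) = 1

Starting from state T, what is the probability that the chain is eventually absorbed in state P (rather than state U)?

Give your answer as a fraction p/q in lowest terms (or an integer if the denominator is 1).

Answer: 1270/2033

Derivation:
Let a_i = P(absorbed in P | start in state i).
Boundary conditions: a_P = 1, a_U = 0.
For each transient state i, a_i = sum_j P(i->j) * a_j:
  a_Q = 1/8*a_P + 0*a_Q + 0*a_R + 5/16*a_S + 3/8*a_T + 3/16*a_U
  a_R = 0*a_P + 5/16*a_Q + 1/16*a_R + 5/16*a_S + 1/16*a_T + 1/4*a_U
  a_S = 1/4*a_P + 3/16*a_Q + 1/16*a_R + 5/16*a_S + 1/16*a_T + 1/8*a_U
  a_T = 3/8*a_P + 1/8*a_Q + 1/16*a_R + 1/8*a_S + 1/8*a_T + 3/16*a_U

Substituting a_P = 1 and a_U = 0, rearrange to (I - Q) a = r where r[i] = P(i -> P):
  [1, 0, -5/16, -3/8] . (a_Q, a_R, a_S, a_T) = 1/8
  [-5/16, 15/16, -5/16, -1/16] . (a_Q, a_R, a_S, a_T) = 0
  [-3/16, -1/16, 11/16, -1/16] . (a_Q, a_R, a_S, a_T) = 1/4
  [-1/8, -1/16, -1/8, 7/8] . (a_Q, a_R, a_S, a_T) = 3/8

Solving yields:
  a_Q = 7822/14231
  a_R = 870/2033
  a_S = 8670/14231
  a_T = 1270/2033

Starting state is T, so the absorption probability is a_T = 1270/2033.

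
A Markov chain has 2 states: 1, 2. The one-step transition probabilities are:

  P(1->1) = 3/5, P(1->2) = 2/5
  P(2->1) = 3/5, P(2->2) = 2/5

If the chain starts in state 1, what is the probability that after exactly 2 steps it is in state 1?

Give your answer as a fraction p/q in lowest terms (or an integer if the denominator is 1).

Answer: 3/5

Derivation:
Computing P^2 by repeated multiplication:
P^1 =
  1: [3/5, 2/5]
  2: [3/5, 2/5]
P^2 =
  1: [3/5, 2/5]
  2: [3/5, 2/5]

(P^2)[1 -> 1] = 3/5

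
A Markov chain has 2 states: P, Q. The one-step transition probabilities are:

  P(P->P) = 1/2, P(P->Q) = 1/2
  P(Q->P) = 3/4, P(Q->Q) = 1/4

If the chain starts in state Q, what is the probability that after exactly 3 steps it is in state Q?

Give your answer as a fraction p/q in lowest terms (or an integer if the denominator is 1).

Answer: 25/64

Derivation:
Computing P^3 by repeated multiplication:
P^1 =
  P: [1/2, 1/2]
  Q: [3/4, 1/4]
P^2 =
  P: [5/8, 3/8]
  Q: [9/16, 7/16]
P^3 =
  P: [19/32, 13/32]
  Q: [39/64, 25/64]

(P^3)[Q -> Q] = 25/64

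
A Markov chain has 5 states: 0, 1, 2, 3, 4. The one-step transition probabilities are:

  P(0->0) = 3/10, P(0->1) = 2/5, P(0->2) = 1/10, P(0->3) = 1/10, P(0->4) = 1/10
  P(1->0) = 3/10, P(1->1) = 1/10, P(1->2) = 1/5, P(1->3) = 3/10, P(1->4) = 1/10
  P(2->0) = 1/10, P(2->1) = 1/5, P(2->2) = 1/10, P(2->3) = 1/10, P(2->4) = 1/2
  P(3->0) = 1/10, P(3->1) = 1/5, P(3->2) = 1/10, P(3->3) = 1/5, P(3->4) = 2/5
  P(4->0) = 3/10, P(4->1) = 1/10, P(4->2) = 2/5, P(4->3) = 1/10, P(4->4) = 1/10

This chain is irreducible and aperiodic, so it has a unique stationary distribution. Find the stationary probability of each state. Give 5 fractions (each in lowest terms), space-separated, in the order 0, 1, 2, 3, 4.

The stationary distribution satisfies pi = pi * P, i.e.:
  pi_0 = 3/10*pi_0 + 3/10*pi_1 + 1/10*pi_2 + 1/10*pi_3 + 3/10*pi_4
  pi_1 = 2/5*pi_0 + 1/10*pi_1 + 1/5*pi_2 + 1/5*pi_3 + 1/10*pi_4
  pi_2 = 1/10*pi_0 + 1/5*pi_1 + 1/10*pi_2 + 1/10*pi_3 + 2/5*pi_4
  pi_3 = 1/10*pi_0 + 3/10*pi_1 + 1/10*pi_2 + 1/5*pi_3 + 1/10*pi_4
  pi_4 = 1/10*pi_0 + 1/10*pi_1 + 1/2*pi_2 + 2/5*pi_3 + 1/10*pi_4
with normalization: pi_0 + pi_1 + pi_2 + pi_3 + pi_4 = 1.

Using the first 4 balance equations plus normalization, the linear system A*pi = b is:
  [-7/10, 3/10, 1/10, 1/10, 3/10] . pi = 0
  [2/5, -9/10, 1/5, 1/5, 1/10] . pi = 0
  [1/10, 1/5, -9/10, 1/10, 2/5] . pi = 0
  [1/10, 3/10, 1/10, -4/5, 1/10] . pi = 0
  [1, 1, 1, 1, 1] . pi = 1

Solving yields:
  pi_0 = 645/2788
  pi_1 = 142/697
  pi_2 = 521/2788
  pi_3 = 109/697
  pi_4 = 309/1394

Verification (pi * P):
  645/2788*3/10 + 142/697*3/10 + 521/2788*1/10 + 109/697*1/10 + 309/1394*3/10 = 645/2788 = pi_0  (ok)
  645/2788*2/5 + 142/697*1/10 + 521/2788*1/5 + 109/697*1/5 + 309/1394*1/10 = 142/697 = pi_1  (ok)
  645/2788*1/10 + 142/697*1/5 + 521/2788*1/10 + 109/697*1/10 + 309/1394*2/5 = 521/2788 = pi_2  (ok)
  645/2788*1/10 + 142/697*3/10 + 521/2788*1/10 + 109/697*1/5 + 309/1394*1/10 = 109/697 = pi_3  (ok)
  645/2788*1/10 + 142/697*1/10 + 521/2788*1/2 + 109/697*2/5 + 309/1394*1/10 = 309/1394 = pi_4  (ok)

Answer: 645/2788 142/697 521/2788 109/697 309/1394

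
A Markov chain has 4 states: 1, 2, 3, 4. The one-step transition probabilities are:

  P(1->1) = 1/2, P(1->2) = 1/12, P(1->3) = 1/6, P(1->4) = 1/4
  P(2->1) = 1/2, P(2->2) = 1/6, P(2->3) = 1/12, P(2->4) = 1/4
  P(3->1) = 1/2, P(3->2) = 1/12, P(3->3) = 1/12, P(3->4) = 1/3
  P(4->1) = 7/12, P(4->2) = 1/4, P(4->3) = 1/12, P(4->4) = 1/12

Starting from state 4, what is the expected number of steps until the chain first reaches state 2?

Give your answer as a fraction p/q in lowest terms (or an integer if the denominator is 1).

Answer: 1884/265

Derivation:
Let h_i = expected steps to first reach 2 from state i.
Boundary: h_2 = 0.
First-step equations for the other states:
  h_1 = 1 + 1/2*h_1 + 1/12*h_2 + 1/6*h_3 + 1/4*h_4
  h_3 = 1 + 1/2*h_1 + 1/12*h_2 + 1/12*h_3 + 1/3*h_4
  h_4 = 1 + 7/12*h_1 + 1/4*h_2 + 1/12*h_3 + 1/12*h_4

Substituting h_2 = 0 and rearranging gives the linear system (I - Q) h = 1:
  [1/2, -1/6, -1/4] . (h_1, h_3, h_4) = 1
  [-1/2, 11/12, -1/3] . (h_1, h_3, h_4) = 1
  [-7/12, -1/12, 11/12] . (h_1, h_3, h_4) = 1

Solving yields:
  h_1 = 2196/265
  h_3 = 2172/265
  h_4 = 1884/265

Starting state is 4, so the expected hitting time is h_4 = 1884/265.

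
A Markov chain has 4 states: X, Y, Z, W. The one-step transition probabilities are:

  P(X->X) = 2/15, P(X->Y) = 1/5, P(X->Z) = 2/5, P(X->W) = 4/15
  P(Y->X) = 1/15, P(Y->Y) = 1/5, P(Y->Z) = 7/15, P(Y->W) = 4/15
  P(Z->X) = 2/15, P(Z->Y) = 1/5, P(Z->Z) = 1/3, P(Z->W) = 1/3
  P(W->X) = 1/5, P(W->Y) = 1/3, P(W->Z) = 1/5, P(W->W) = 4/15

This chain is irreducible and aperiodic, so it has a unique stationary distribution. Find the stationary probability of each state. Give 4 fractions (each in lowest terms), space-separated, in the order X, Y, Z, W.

The stationary distribution satisfies pi = pi * P, i.e.:
  pi_X = 2/15*pi_X + 1/15*pi_Y + 2/15*pi_Z + 1/5*pi_W
  pi_Y = 1/5*pi_X + 1/5*pi_Y + 1/5*pi_Z + 1/3*pi_W
  pi_Z = 2/5*pi_X + 7/15*pi_Y + 1/3*pi_Z + 1/5*pi_W
  pi_W = 4/15*pi_X + 4/15*pi_Y + 1/3*pi_Z + 4/15*pi_W
with normalization: pi_X + pi_Y + pi_Z + pi_W = 1.

Using the first 3 balance equations plus normalization, the linear system A*pi = b is:
  [-13/15, 1/15, 2/15, 1/5] . pi = 0
  [1/5, -4/5, 1/5, 1/3] . pi = 0
  [2/5, 7/15, -2/3, 1/5] . pi = 0
  [1, 1, 1, 1] . pi = 1

Solving yields:
  pi_X = 498/3643
  pi_Y = 869/3643
  pi_Z = 1223/3643
  pi_W = 1053/3643

Verification (pi * P):
  498/3643*2/15 + 869/3643*1/15 + 1223/3643*2/15 + 1053/3643*1/5 = 498/3643 = pi_X  (ok)
  498/3643*1/5 + 869/3643*1/5 + 1223/3643*1/5 + 1053/3643*1/3 = 869/3643 = pi_Y  (ok)
  498/3643*2/5 + 869/3643*7/15 + 1223/3643*1/3 + 1053/3643*1/5 = 1223/3643 = pi_Z  (ok)
  498/3643*4/15 + 869/3643*4/15 + 1223/3643*1/3 + 1053/3643*4/15 = 1053/3643 = pi_W  (ok)

Answer: 498/3643 869/3643 1223/3643 1053/3643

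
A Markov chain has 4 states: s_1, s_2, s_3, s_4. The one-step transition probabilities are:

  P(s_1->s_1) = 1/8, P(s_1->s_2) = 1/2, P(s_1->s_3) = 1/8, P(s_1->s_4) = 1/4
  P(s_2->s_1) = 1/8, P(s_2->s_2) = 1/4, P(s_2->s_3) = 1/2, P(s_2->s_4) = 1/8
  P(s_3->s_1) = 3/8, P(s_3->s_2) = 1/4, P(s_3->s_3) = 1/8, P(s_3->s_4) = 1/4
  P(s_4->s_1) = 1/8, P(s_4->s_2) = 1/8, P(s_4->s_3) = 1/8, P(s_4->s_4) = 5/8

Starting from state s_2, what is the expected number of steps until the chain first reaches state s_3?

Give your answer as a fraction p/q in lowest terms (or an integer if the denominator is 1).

Answer: 256/89

Derivation:
Let h_i = expected steps to first reach s_3 from state i.
Boundary: h_s_3 = 0.
First-step equations for the other states:
  h_s_1 = 1 + 1/8*h_s_1 + 1/2*h_s_2 + 1/8*h_s_3 + 1/4*h_s_4
  h_s_2 = 1 + 1/8*h_s_1 + 1/4*h_s_2 + 1/2*h_s_3 + 1/8*h_s_4
  h_s_4 = 1 + 1/8*h_s_1 + 1/8*h_s_2 + 1/8*h_s_3 + 5/8*h_s_4

Substituting h_s_3 = 0 and rearranging gives the linear system (I - Q) h = 1:
  [7/8, -1/2, -1/4] . (h_s_1, h_s_2, h_s_4) = 1
  [-1/8, 3/4, -1/8] . (h_s_1, h_s_2, h_s_4) = 1
  [-1/8, -1/8, 3/8] . (h_s_1, h_s_2, h_s_4) = 1

Solving yields:
  h_s_1 = 376/89
  h_s_2 = 256/89
  h_s_4 = 448/89

Starting state is s_2, so the expected hitting time is h_s_2 = 256/89.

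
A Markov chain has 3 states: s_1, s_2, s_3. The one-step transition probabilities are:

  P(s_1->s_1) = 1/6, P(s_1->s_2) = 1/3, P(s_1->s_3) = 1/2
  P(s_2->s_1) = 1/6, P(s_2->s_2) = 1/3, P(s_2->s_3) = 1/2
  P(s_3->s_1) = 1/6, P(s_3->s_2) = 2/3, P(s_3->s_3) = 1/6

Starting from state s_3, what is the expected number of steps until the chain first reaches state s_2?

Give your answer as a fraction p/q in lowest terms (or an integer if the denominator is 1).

Let h_i = expected steps to first reach s_2 from state i.
Boundary: h_s_2 = 0.
First-step equations for the other states:
  h_s_1 = 1 + 1/6*h_s_1 + 1/3*h_s_2 + 1/2*h_s_3
  h_s_3 = 1 + 1/6*h_s_1 + 2/3*h_s_2 + 1/6*h_s_3

Substituting h_s_2 = 0 and rearranging gives the linear system (I - Q) h = 1:
  [5/6, -1/2] . (h_s_1, h_s_3) = 1
  [-1/6, 5/6] . (h_s_1, h_s_3) = 1

Solving yields:
  h_s_1 = 24/11
  h_s_3 = 18/11

Starting state is s_3, so the expected hitting time is h_s_3 = 18/11.

Answer: 18/11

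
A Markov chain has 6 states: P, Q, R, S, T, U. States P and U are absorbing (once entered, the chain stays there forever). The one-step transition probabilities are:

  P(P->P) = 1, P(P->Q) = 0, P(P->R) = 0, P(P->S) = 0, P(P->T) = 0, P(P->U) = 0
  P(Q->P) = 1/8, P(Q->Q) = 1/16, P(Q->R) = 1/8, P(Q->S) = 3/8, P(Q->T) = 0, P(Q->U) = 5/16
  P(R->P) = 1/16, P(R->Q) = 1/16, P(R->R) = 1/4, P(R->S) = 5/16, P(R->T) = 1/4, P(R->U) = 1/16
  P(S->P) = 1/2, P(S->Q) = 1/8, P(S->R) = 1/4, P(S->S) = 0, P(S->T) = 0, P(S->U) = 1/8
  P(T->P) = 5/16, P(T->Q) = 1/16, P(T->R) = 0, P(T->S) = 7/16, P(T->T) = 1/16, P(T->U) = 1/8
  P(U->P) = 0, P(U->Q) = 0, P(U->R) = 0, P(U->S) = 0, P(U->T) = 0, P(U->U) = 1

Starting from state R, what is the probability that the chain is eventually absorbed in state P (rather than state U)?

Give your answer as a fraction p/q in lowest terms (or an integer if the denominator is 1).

Let a_i = P(absorbed in P | start in state i).
Boundary conditions: a_P = 1, a_U = 0.
For each transient state i, a_i = sum_j P(i->j) * a_j:
  a_Q = 1/8*a_P + 1/16*a_Q + 1/8*a_R + 3/8*a_S + 0*a_T + 5/16*a_U
  a_R = 1/16*a_P + 1/16*a_Q + 1/4*a_R + 5/16*a_S + 1/4*a_T + 1/16*a_U
  a_S = 1/2*a_P + 1/8*a_Q + 1/4*a_R + 0*a_S + 0*a_T + 1/8*a_U
  a_T = 5/16*a_P + 1/16*a_Q + 0*a_R + 7/16*a_S + 1/16*a_T + 1/8*a_U

Substituting a_P = 1 and a_U = 0, rearrange to (I - Q) a = r where r[i] = P(i -> P):
  [15/16, -1/8, -3/8, 0] . (a_Q, a_R, a_S, a_T) = 1/8
  [-1/16, 3/4, -5/16, -1/4] . (a_Q, a_R, a_S, a_T) = 1/16
  [-1/8, -1/4, 1, 0] . (a_Q, a_R, a_S, a_T) = 1/2
  [-1/16, 0, -7/16, 15/16] . (a_Q, a_R, a_S, a_T) = 5/16

Solving yields:
  a_Q = 716/1391
  a_R = 928/1391
  a_S = 1017/1391
  a_T = 986/1391

Starting state is R, so the absorption probability is a_R = 928/1391.

Answer: 928/1391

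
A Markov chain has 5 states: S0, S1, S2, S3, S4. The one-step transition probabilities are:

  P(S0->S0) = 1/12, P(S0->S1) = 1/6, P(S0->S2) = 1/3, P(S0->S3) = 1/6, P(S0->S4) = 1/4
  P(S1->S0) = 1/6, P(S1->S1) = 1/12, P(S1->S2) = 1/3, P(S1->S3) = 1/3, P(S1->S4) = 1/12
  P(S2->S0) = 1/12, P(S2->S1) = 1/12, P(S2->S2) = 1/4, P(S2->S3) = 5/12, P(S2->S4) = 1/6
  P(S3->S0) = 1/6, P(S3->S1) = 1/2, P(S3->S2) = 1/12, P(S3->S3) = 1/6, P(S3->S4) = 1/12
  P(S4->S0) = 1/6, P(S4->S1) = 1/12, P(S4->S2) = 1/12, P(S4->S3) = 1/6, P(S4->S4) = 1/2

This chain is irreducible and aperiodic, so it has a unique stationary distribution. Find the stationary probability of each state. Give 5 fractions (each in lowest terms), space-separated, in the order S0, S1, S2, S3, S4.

Answer: 2390/17273 3439/17273 3476/17273 4321/17273 3647/17273

Derivation:
The stationary distribution satisfies pi = pi * P, i.e.:
  pi_S0 = 1/12*pi_S0 + 1/6*pi_S1 + 1/12*pi_S2 + 1/6*pi_S3 + 1/6*pi_S4
  pi_S1 = 1/6*pi_S0 + 1/12*pi_S1 + 1/12*pi_S2 + 1/2*pi_S3 + 1/12*pi_S4
  pi_S2 = 1/3*pi_S0 + 1/3*pi_S1 + 1/4*pi_S2 + 1/12*pi_S3 + 1/12*pi_S4
  pi_S3 = 1/6*pi_S0 + 1/3*pi_S1 + 5/12*pi_S2 + 1/6*pi_S3 + 1/6*pi_S4
  pi_S4 = 1/4*pi_S0 + 1/12*pi_S1 + 1/6*pi_S2 + 1/12*pi_S3 + 1/2*pi_S4
with normalization: pi_S0 + pi_S1 + pi_S2 + pi_S3 + pi_S4 = 1.

Using the first 4 balance equations plus normalization, the linear system A*pi = b is:
  [-11/12, 1/6, 1/12, 1/6, 1/6] . pi = 0
  [1/6, -11/12, 1/12, 1/2, 1/12] . pi = 0
  [1/3, 1/3, -3/4, 1/12, 1/12] . pi = 0
  [1/6, 1/3, 5/12, -5/6, 1/6] . pi = 0
  [1, 1, 1, 1, 1] . pi = 1

Solving yields:
  pi_S0 = 2390/17273
  pi_S1 = 3439/17273
  pi_S2 = 3476/17273
  pi_S3 = 4321/17273
  pi_S4 = 3647/17273

Verification (pi * P):
  2390/17273*1/12 + 3439/17273*1/6 + 3476/17273*1/12 + 4321/17273*1/6 + 3647/17273*1/6 = 2390/17273 = pi_S0  (ok)
  2390/17273*1/6 + 3439/17273*1/12 + 3476/17273*1/12 + 4321/17273*1/2 + 3647/17273*1/12 = 3439/17273 = pi_S1  (ok)
  2390/17273*1/3 + 3439/17273*1/3 + 3476/17273*1/4 + 4321/17273*1/12 + 3647/17273*1/12 = 3476/17273 = pi_S2  (ok)
  2390/17273*1/6 + 3439/17273*1/3 + 3476/17273*5/12 + 4321/17273*1/6 + 3647/17273*1/6 = 4321/17273 = pi_S3  (ok)
  2390/17273*1/4 + 3439/17273*1/12 + 3476/17273*1/6 + 4321/17273*1/12 + 3647/17273*1/2 = 3647/17273 = pi_S4  (ok)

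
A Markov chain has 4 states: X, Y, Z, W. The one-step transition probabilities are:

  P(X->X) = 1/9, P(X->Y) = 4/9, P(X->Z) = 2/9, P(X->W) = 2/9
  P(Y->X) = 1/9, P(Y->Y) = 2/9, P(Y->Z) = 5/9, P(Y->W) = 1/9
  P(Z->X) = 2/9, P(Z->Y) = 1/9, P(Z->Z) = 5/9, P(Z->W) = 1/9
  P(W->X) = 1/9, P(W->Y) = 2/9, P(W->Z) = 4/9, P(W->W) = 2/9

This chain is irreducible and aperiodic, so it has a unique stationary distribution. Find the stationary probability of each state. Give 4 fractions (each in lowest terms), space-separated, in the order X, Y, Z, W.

The stationary distribution satisfies pi = pi * P, i.e.:
  pi_X = 1/9*pi_X + 1/9*pi_Y + 2/9*pi_Z + 1/9*pi_W
  pi_Y = 4/9*pi_X + 2/9*pi_Y + 1/9*pi_Z + 2/9*pi_W
  pi_Z = 2/9*pi_X + 5/9*pi_Y + 5/9*pi_Z + 4/9*pi_W
  pi_W = 2/9*pi_X + 1/9*pi_Y + 1/9*pi_Z + 2/9*pi_W
with normalization: pi_X + pi_Y + pi_Z + pi_W = 1.

Using the first 3 balance equations plus normalization, the linear system A*pi = b is:
  [-8/9, 1/9, 2/9, 1/9] . pi = 0
  [4/9, -7/9, 1/9, 2/9] . pi = 0
  [2/9, 5/9, -4/9, 4/9] . pi = 0
  [1, 1, 1, 1] . pi = 1

Solving yields:
  pi_X = 111/673
  pi_Y = 138/673
  pi_Z = 326/673
  pi_W = 98/673

Verification (pi * P):
  111/673*1/9 + 138/673*1/9 + 326/673*2/9 + 98/673*1/9 = 111/673 = pi_X  (ok)
  111/673*4/9 + 138/673*2/9 + 326/673*1/9 + 98/673*2/9 = 138/673 = pi_Y  (ok)
  111/673*2/9 + 138/673*5/9 + 326/673*5/9 + 98/673*4/9 = 326/673 = pi_Z  (ok)
  111/673*2/9 + 138/673*1/9 + 326/673*1/9 + 98/673*2/9 = 98/673 = pi_W  (ok)

Answer: 111/673 138/673 326/673 98/673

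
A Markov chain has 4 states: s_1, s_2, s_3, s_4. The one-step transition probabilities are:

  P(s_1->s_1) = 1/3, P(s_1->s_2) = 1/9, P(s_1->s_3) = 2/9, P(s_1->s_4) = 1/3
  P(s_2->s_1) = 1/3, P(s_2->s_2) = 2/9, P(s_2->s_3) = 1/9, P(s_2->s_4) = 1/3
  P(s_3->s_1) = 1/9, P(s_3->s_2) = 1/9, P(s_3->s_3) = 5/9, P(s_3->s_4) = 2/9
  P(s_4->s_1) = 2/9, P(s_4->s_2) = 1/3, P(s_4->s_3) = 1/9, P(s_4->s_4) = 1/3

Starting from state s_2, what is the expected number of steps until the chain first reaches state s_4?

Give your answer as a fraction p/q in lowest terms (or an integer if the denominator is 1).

Let h_i = expected steps to first reach s_4 from state i.
Boundary: h_s_4 = 0.
First-step equations for the other states:
  h_s_1 = 1 + 1/3*h_s_1 + 1/9*h_s_2 + 2/9*h_s_3 + 1/3*h_s_4
  h_s_2 = 1 + 1/3*h_s_1 + 2/9*h_s_2 + 1/9*h_s_3 + 1/3*h_s_4
  h_s_3 = 1 + 1/9*h_s_1 + 1/9*h_s_2 + 5/9*h_s_3 + 2/9*h_s_4

Substituting h_s_4 = 0 and rearranging gives the linear system (I - Q) h = 1:
  [2/3, -1/9, -2/9] . (h_s_1, h_s_2, h_s_3) = 1
  [-1/3, 7/9, -1/9] . (h_s_1, h_s_2, h_s_3) = 1
  [-1/9, -1/9, 4/9] . (h_s_1, h_s_2, h_s_3) = 1

Solving yields:
  h_s_1 = 144/43
  h_s_2 = 141/43
  h_s_3 = 168/43

Starting state is s_2, so the expected hitting time is h_s_2 = 141/43.

Answer: 141/43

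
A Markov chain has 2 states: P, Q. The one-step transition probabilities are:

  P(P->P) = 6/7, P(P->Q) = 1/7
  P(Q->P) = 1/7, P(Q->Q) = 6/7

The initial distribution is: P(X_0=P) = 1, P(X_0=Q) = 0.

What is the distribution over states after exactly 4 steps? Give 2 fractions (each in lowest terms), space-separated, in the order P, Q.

Answer: 1513/2401 888/2401

Derivation:
Propagating the distribution step by step (d_{t+1} = d_t * P):
d_0 = (P=1, Q=0)
  d_1[P] = 1*6/7 + 0*1/7 = 6/7
  d_1[Q] = 1*1/7 + 0*6/7 = 1/7
d_1 = (P=6/7, Q=1/7)
  d_2[P] = 6/7*6/7 + 1/7*1/7 = 37/49
  d_2[Q] = 6/7*1/7 + 1/7*6/7 = 12/49
d_2 = (P=37/49, Q=12/49)
  d_3[P] = 37/49*6/7 + 12/49*1/7 = 234/343
  d_3[Q] = 37/49*1/7 + 12/49*6/7 = 109/343
d_3 = (P=234/343, Q=109/343)
  d_4[P] = 234/343*6/7 + 109/343*1/7 = 1513/2401
  d_4[Q] = 234/343*1/7 + 109/343*6/7 = 888/2401
d_4 = (P=1513/2401, Q=888/2401)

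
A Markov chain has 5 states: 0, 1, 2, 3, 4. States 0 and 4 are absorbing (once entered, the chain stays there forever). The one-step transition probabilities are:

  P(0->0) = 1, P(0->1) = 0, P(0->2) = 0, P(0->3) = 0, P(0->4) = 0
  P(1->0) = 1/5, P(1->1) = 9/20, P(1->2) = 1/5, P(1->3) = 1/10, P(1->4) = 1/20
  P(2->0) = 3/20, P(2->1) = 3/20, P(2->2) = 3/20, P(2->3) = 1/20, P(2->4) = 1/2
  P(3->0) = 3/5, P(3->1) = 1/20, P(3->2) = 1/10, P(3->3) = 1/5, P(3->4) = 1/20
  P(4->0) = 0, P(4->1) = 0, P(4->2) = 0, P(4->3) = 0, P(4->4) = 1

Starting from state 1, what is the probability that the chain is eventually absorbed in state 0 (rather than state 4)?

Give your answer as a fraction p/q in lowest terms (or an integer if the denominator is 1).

Let a_i = P(absorbed in 0 | start in state i).
Boundary conditions: a_0 = 1, a_4 = 0.
For each transient state i, a_i = sum_j P(i->j) * a_j:
  a_1 = 1/5*a_0 + 9/20*a_1 + 1/5*a_2 + 1/10*a_3 + 1/20*a_4
  a_2 = 3/20*a_0 + 3/20*a_1 + 3/20*a_2 + 1/20*a_3 + 1/2*a_4
  a_3 = 3/5*a_0 + 1/20*a_1 + 1/10*a_2 + 1/5*a_3 + 1/20*a_4

Substituting a_0 = 1 and a_4 = 0, rearrange to (I - Q) a = r where r[i] = P(i -> 0):
  [11/20, -1/5, -1/10] . (a_1, a_2, a_3) = 1/5
  [-3/20, 17/20, -1/20] . (a_1, a_2, a_3) = 3/20
  [-1/20, -1/10, 4/5] . (a_1, a_2, a_3) = 3/5

Solving yields:
  a_1 = 435/682
  a_2 = 461/1364
  a_3 = 1135/1364

Starting state is 1, so the absorption probability is a_1 = 435/682.

Answer: 435/682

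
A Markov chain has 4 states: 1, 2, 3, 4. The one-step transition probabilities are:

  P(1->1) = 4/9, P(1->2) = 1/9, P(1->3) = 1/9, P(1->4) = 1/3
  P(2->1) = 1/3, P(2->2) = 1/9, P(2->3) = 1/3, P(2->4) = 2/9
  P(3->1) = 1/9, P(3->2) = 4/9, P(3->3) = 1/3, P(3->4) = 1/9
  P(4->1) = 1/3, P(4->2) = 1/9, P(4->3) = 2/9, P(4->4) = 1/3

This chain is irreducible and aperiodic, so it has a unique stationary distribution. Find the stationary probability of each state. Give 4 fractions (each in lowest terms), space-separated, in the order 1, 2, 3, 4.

Answer: 169/534 101/534 125/534 139/534

Derivation:
The stationary distribution satisfies pi = pi * P, i.e.:
  pi_1 = 4/9*pi_1 + 1/3*pi_2 + 1/9*pi_3 + 1/3*pi_4
  pi_2 = 1/9*pi_1 + 1/9*pi_2 + 4/9*pi_3 + 1/9*pi_4
  pi_3 = 1/9*pi_1 + 1/3*pi_2 + 1/3*pi_3 + 2/9*pi_4
  pi_4 = 1/3*pi_1 + 2/9*pi_2 + 1/9*pi_3 + 1/3*pi_4
with normalization: pi_1 + pi_2 + pi_3 + pi_4 = 1.

Using the first 3 balance equations plus normalization, the linear system A*pi = b is:
  [-5/9, 1/3, 1/9, 1/3] . pi = 0
  [1/9, -8/9, 4/9, 1/9] . pi = 0
  [1/9, 1/3, -2/3, 2/9] . pi = 0
  [1, 1, 1, 1] . pi = 1

Solving yields:
  pi_1 = 169/534
  pi_2 = 101/534
  pi_3 = 125/534
  pi_4 = 139/534

Verification (pi * P):
  169/534*4/9 + 101/534*1/3 + 125/534*1/9 + 139/534*1/3 = 169/534 = pi_1  (ok)
  169/534*1/9 + 101/534*1/9 + 125/534*4/9 + 139/534*1/9 = 101/534 = pi_2  (ok)
  169/534*1/9 + 101/534*1/3 + 125/534*1/3 + 139/534*2/9 = 125/534 = pi_3  (ok)
  169/534*1/3 + 101/534*2/9 + 125/534*1/9 + 139/534*1/3 = 139/534 = pi_4  (ok)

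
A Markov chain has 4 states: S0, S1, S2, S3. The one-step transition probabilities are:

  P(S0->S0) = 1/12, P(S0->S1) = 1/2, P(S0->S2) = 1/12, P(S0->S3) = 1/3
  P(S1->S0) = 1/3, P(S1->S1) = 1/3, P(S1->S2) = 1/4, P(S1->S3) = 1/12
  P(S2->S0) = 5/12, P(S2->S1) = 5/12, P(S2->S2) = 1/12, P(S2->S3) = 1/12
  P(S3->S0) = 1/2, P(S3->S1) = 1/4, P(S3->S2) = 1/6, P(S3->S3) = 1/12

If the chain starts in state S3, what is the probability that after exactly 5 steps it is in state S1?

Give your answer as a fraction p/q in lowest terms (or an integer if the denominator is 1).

Answer: 94879/248832

Derivation:
Computing P^5 by repeated multiplication:
P^1 =
  S0: [1/12, 1/2, 1/12, 1/3]
  S1: [1/3, 1/3, 1/4, 1/12]
  S2: [5/12, 5/12, 1/12, 1/12]
  S3: [1/2, 1/4, 1/6, 1/12]
P^2 =
  S0: [3/8, 47/144, 7/36, 5/48]
  S1: [41/144, 29/72, 7/48, 1/6]
  S2: [1/4, 29/72, 23/144, 3/16]
  S3: [17/72, 61/144, 19/144, 5/24]
P^3 =
  S0: [59/216, 697/1728, 253/1728, 17/96]
  S1: [29/96, 655/1728, 71/432, 89/576]
  S2: [545/1728, 161/432, 287/1728, 7/48]
  S3: [553/1728, 211/576, 37/216, 41/288]
P^4 =
  S0: [6361/20736, 289/768, 857/5184, 131/864]
  S1: [1541/5184, 7973/20736, 3305/20736, 61/384]
  S2: [1517/5184, 893/2304, 817/5184, 1121/6912]
  S3: [6041/20736, 2017/5184, 5/32, 1129/6912]
P^5 =
  S0: [73577/248832, 47975/124416, 6581/41472, 13273/82944]
  S1: [74345/248832, 3529/9216, 4997/31104, 3269/20736]
  S2: [37367/124416, 94985/248832, 13391/82944, 3245/20736]
  S3: [8315/27648, 94879/248832, 40259/248832, 12953/82944]

(P^5)[S3 -> S1] = 94879/248832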